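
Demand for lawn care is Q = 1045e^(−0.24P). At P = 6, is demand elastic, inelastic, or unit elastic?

elastic

Q = 247.590, dQ/dP = -59.421.
ε = (dQ/dP)(P/Q) ≈ -1.440.
|ε| = 1.44 > 1.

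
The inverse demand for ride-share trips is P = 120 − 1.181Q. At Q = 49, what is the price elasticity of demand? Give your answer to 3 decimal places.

At Q = 49, P = 120 − 1.181(49) = 62.13.
dP/dQ = −1.181, so dQ/dP = 1/(−1.181) = -0.847.
ε = (dQ/dP)(P/Q) = (-0.847)(62.13/49).

-1.074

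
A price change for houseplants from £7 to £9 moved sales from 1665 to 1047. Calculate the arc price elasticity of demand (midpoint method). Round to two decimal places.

-1.82

ΔQ = 1047 − 1665 = -618; ΔP = 9 − 7 = 2.
Midpoints: P̄ = 8.00, Q̄ = 1356.0.
ε = (ΔQ/ΔP)(P̄/Q̄) = (-618/2)(8.00/1356.0).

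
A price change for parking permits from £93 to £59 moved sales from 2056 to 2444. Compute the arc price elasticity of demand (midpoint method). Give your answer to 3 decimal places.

-0.385

ΔQ = 2444 − 2056 = 388; ΔP = 59 − 93 = -34.
Midpoints: P̄ = 76.00, Q̄ = 2250.0.
ε = (ΔQ/ΔP)(P̄/Q̄) = (388/-34)(76.00/2250.0).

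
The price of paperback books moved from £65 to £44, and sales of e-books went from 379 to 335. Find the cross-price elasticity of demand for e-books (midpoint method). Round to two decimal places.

0.32

ΔQ_x = 335 − 379 = -44; ΔP_y = 44 − 65 = -21.
Midpoints: P̄_y = 54.50, Q̄_x = 357.0.
ε_xy = (ΔQ_x/ΔP_y)(P̄_y/Q̄_x) = (-44/-21)(54.50/357.0).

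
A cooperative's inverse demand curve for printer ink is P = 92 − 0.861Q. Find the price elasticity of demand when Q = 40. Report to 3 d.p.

-1.671

At Q = 40, P = 92 − 0.861(40) = 57.56.
dP/dQ = −0.861, so dQ/dP = 1/(−0.861) = -1.161.
ε = (dQ/dP)(P/Q) = (-1.161)(57.56/40).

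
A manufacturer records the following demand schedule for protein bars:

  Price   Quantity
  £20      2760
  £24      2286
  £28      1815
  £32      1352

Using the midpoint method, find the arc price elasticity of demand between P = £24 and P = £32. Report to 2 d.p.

-1.80

At P = 24, Q = 2286; at P = 32, Q = 1352.
ΔQ = -934, ΔP = 8. Midpoints: P̄ = 28.00, Q̄ = 1819.0.
ε = (ΔQ/ΔP)(P̄/Q̄) = (-934/8)(28.00/1819.0).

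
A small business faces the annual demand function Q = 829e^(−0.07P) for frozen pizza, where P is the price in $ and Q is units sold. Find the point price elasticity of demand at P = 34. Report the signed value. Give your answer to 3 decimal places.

-2.380

At P = 34, Q = 76.724.
dQ/dP = −0.07·829e^(−0.07P) = −0.07Q = -5.371.
ε = (dQ/dP)(P/Q) = (-5.371)(34/76.724).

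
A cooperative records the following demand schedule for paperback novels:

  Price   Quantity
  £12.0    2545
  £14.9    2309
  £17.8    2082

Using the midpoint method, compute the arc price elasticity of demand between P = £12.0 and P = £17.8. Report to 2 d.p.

At P = 12.0, Q = 2545; at P = 17.8, Q = 2082.
ΔQ = -463, ΔP = 5.8. Midpoints: P̄ = 14.90, Q̄ = 2313.5.
ε = (ΔQ/ΔP)(P̄/Q̄) = (-463/5.8)(14.90/2313.5).

-0.51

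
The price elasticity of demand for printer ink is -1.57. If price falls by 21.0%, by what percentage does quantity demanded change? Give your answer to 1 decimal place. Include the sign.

33.0%

%ΔQ ≈ ε × %ΔP = (-1.57)(-21.0%) = 32.97%.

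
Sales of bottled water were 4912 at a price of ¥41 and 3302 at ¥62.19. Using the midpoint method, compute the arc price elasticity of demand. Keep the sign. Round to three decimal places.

ΔQ = 3302 − 4912 = -1610; ΔP = 62.19 − 41 = 21.19.
Midpoints: P̄ = 51.59, Q̄ = 4107.0.
ε = (ΔQ/ΔP)(P̄/Q̄) = (-1610/21.19)(51.59/4107.0).

-0.955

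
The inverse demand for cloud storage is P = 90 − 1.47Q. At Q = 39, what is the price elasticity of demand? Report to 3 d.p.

At Q = 39, P = 90 − 1.47(39) = 32.67.
dP/dQ = −1.47, so dQ/dP = 1/(−1.47) = -0.680.
ε = (dQ/dP)(P/Q) = (-0.680)(32.67/39).

-0.570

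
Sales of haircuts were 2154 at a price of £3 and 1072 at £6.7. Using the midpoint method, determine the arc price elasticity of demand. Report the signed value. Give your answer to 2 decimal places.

-0.88

ΔQ = 1072 − 2154 = -1082; ΔP = 6.7 − 3 = 3.7.
Midpoints: P̄ = 4.85, Q̄ = 1613.0.
ε = (ΔQ/ΔP)(P̄/Q̄) = (-1082/3.7)(4.85/1613.0).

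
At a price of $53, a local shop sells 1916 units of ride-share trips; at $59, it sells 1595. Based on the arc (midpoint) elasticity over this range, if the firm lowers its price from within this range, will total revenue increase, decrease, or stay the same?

Arc ε = (-321/6)(56.00/1755.5) ≈ -1.707.
|ε| = 1.71 > 1, so demand is elastic. A price cut therefore raises total revenue.

increase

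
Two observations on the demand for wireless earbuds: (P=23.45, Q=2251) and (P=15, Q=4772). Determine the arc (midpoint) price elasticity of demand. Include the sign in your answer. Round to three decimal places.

ΔQ = 4772 − 2251 = 2521; ΔP = 15 − 23.45 = -8.45.
Midpoints: P̄ = 19.23, Q̄ = 3511.5.
ε = (ΔQ/ΔP)(P̄/Q̄) = (2521/-8.45)(19.23/3511.5).

-1.633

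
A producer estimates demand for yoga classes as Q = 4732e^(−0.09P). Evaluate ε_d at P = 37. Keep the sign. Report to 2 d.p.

-3.33

At P = 37, Q = 169.373.
dQ/dP = −0.09·4732e^(−0.09P) = −0.09Q = -15.244.
ε = (dQ/dP)(P/Q) = (-15.244)(37/169.373).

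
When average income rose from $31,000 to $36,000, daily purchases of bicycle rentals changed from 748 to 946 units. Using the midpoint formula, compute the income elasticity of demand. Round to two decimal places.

ΔQ = 198, ΔI = 5000. Midpoints: Ī = 33,500, Q̄ = 847.0.
ε_I = (ΔQ/ΔI)(Ī/Q̄) = (198/5000)(33500/847.0).

1.57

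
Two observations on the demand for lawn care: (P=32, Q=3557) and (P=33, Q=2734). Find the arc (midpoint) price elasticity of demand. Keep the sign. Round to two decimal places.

ΔQ = 2734 − 3557 = -823; ΔP = 33 − 32 = 1.
Midpoints: P̄ = 32.50, Q̄ = 3145.5.
ε = (ΔQ/ΔP)(P̄/Q̄) = (-823/1)(32.50/3145.5).

-8.50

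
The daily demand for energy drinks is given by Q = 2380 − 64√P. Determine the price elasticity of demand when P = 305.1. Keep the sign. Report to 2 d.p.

At P = 305.1, Q = 1262.105.
dQ/dP = −64/(2√P) = -1.832.
ε = (dQ/dP)(P/Q) = (-1.832)(305.1/1262.105).

-0.44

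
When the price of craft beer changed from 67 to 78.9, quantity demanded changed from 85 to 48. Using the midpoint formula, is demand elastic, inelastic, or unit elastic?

Arc ε ≈ -3.411.
|ε| = 3.41 > 1.

elastic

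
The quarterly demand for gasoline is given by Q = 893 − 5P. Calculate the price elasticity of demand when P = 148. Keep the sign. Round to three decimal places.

At P = 148, Q = 153.
dQ/dP = −5.
ε = (dQ/dP)(P/Q) = (-5)(148/153).

-4.837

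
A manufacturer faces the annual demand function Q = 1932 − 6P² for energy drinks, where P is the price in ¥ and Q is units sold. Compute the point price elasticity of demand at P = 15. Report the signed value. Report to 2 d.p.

At P = 15, Q = 582.
dQ/dP = −12P = -180.
ε = (dQ/dP)(P/Q) = (-180)(15/582).

-4.64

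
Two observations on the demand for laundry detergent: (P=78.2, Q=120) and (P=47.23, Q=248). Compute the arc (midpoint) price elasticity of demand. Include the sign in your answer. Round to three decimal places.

ΔQ = 248 − 120 = 128; ΔP = 47.23 − 78.2 = -30.97.
Midpoints: P̄ = 62.72, Q̄ = 184.0.
ε = (ΔQ/ΔP)(P̄/Q̄) = (128/-30.97)(62.72/184.0).

-1.409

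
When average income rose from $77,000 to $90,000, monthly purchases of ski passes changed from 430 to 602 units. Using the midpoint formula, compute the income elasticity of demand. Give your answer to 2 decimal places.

ΔQ = 172, ΔI = 13000. Midpoints: Ī = 83,500, Q̄ = 516.0.
ε_I = (ΔQ/ΔI)(Ī/Q̄) = (172/13000)(83500/516.0).
ε_I > 0, so the good is normal.

2.14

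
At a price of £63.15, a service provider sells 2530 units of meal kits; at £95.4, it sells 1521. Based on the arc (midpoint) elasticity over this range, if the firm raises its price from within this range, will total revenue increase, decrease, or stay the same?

Arc ε = (-1009/32.25)(79.28/2025.5) ≈ -1.225.
|ε| = 1.22 > 1, so demand is elastic. A price rise therefore reduces total revenue.

decrease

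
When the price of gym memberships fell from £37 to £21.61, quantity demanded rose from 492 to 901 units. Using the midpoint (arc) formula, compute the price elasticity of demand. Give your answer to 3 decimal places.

-1.118

ΔQ = 901 − 492 = 409; ΔP = 21.61 − 37 = -15.39.
Midpoints: P̄ = 29.30, Q̄ = 696.5.
ε = (ΔQ/ΔP)(P̄/Q̄) = (409/-15.39)(29.30/696.5).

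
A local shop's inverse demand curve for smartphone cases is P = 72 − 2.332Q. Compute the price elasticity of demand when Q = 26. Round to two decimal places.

-0.19

At Q = 26, P = 72 − 2.332(26) = 11.37.
dP/dQ = −2.332, so dQ/dP = 1/(−2.332) = -0.429.
ε = (dQ/dP)(P/Q) = (-0.429)(11.37/26).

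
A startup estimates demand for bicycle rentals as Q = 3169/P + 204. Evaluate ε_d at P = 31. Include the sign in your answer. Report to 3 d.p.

-0.334

At P = 31, Q = 306.226.
dQ/dP = −3169/P² = -3.298.
ε = (dQ/dP)(P/Q) = (-3.298)(31/306.226).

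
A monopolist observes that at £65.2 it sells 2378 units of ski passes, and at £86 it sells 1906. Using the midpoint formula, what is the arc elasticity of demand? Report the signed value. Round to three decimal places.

ΔQ = 1906 − 2378 = -472; ΔP = 86 − 65.2 = 20.8.
Midpoints: P̄ = 75.60, Q̄ = 2142.0.
ε = (ΔQ/ΔP)(P̄/Q̄) = (-472/20.8)(75.60/2142.0).

-0.801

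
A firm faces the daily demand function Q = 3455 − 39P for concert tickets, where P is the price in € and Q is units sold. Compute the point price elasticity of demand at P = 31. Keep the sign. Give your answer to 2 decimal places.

At P = 31, Q = 2246.
dQ/dP = −39.
ε = (dQ/dP)(P/Q) = (-39)(31/2246).

-0.54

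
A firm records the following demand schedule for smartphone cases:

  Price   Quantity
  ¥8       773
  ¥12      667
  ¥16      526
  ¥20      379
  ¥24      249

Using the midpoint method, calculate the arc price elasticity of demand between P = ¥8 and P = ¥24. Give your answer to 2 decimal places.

-1.03

At P = 8, Q = 773; at P = 24, Q = 249.
ΔQ = -524, ΔP = 16. Midpoints: P̄ = 16.00, Q̄ = 511.0.
ε = (ΔQ/ΔP)(P̄/Q̄) = (-524/16)(16.00/511.0).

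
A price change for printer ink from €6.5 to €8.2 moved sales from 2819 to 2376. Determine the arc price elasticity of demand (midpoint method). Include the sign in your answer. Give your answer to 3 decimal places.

ΔQ = 2376 − 2819 = -443; ΔP = 8.2 − 6.5 = 1.7.
Midpoints: P̄ = 7.35, Q̄ = 2597.5.
ε = (ΔQ/ΔP)(P̄/Q̄) = (-443/1.7)(7.35/2597.5).

-0.737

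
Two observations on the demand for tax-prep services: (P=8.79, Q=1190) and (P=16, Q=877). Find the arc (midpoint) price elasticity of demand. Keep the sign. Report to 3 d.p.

ΔQ = 877 − 1190 = -313; ΔP = 16 − 8.79 = 7.21.
Midpoints: P̄ = 12.39, Q̄ = 1033.5.
ε = (ΔQ/ΔP)(P̄/Q̄) = (-313/7.21)(12.39/1033.5).

-0.521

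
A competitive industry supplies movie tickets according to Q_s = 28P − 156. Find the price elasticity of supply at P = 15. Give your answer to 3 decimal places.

At P = 15, Q_s = 264.
dQ_s/dP = 28.
ε_s = (dQ_s/dP)(P/Q_s) = (28)(15/264).

1.591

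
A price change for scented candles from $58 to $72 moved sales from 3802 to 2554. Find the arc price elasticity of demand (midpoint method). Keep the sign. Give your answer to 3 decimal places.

-1.823

ΔQ = 2554 − 3802 = -1248; ΔP = 72 − 58 = 14.
Midpoints: P̄ = 65.00, Q̄ = 3178.0.
ε = (ΔQ/ΔP)(P̄/Q̄) = (-1248/14)(65.00/3178.0).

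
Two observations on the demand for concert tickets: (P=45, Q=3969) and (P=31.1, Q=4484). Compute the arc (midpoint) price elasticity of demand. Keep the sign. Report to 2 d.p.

ΔQ = 4484 − 3969 = 515; ΔP = 31.1 − 45 = -13.9.
Midpoints: P̄ = 38.05, Q̄ = 4226.5.
ε = (ΔQ/ΔP)(P̄/Q̄) = (515/-13.9)(38.05/4226.5).

-0.33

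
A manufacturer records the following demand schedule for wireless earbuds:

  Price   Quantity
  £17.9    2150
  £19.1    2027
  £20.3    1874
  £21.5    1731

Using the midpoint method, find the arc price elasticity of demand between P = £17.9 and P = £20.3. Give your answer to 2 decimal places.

At P = 17.9, Q = 2150; at P = 20.3, Q = 1874.
ΔQ = -276, ΔP = 2.4. Midpoints: P̄ = 19.10, Q̄ = 2012.0.
ε = (ΔQ/ΔP)(P̄/Q̄) = (-276/2.4)(19.10/2012.0).

-1.09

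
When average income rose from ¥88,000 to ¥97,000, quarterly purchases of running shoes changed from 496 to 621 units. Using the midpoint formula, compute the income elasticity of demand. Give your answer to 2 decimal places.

2.30

ΔQ = 125, ΔI = 9000. Midpoints: Ī = 92,500, Q̄ = 558.5.
ε_I = (ΔQ/ΔI)(Ī/Q̄) = (125/9000)(92500/558.5).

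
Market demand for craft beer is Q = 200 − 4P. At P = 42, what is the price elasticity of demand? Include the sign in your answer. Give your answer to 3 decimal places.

At P = 42, Q = 32.
dQ/dP = −4.
ε = (dQ/dP)(P/Q) = (-4)(42/32).
|ε| > 1, so demand is elastic at this price.

-5.250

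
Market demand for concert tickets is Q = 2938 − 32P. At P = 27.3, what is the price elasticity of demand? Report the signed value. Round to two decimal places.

At P = 27.3, Q = 2064.400.
dQ/dP = −32.
ε = (dQ/dP)(P/Q) = (-32)(27.3/2064.400).
|ε| < 1, so demand is inelastic at this price.

-0.42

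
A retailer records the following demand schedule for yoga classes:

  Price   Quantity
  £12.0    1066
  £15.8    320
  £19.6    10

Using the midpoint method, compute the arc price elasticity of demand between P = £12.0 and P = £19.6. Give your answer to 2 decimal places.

At P = 12.0, Q = 1066; at P = 19.6, Q = 10.
ΔQ = -1056, ΔP = 7.6. Midpoints: P̄ = 15.80, Q̄ = 538.0.
ε = (ΔQ/ΔP)(P̄/Q̄) = (-1056/7.6)(15.80/538.0).

-4.08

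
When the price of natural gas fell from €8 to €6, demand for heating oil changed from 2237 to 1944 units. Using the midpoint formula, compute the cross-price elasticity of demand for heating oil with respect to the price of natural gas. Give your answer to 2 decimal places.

ΔQ_x = 1944 − 2237 = -293; ΔP_y = 6 − 8 = -2.
Midpoints: P̄_y = 7.00, Q̄_x = 2090.5.
ε_xy = (ΔQ_x/ΔP_y)(P̄_y/Q̄_x) = (-293/-2)(7.00/2090.5).

0.49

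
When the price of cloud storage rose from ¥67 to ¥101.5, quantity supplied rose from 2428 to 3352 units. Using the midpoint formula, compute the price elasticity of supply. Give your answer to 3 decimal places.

0.781

ΔQ = 3352 − 2428 = 924; ΔP = 101.5 − 67 = 34.5.
Midpoints: P̄ = 84.25, Q̄ = 2890.0.
ε_s = (ΔQ/ΔP)(P̄/Q̄) = (924/34.5)(84.25/2890.0).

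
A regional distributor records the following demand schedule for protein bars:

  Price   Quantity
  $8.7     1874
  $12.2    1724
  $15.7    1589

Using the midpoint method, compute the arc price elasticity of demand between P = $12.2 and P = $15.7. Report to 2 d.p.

At P = 12.2, Q = 1724; at P = 15.7, Q = 1589.
ΔQ = -135, ΔP = 3.5. Midpoints: P̄ = 13.95, Q̄ = 1656.5.
ε = (ΔQ/ΔP)(P̄/Q̄) = (-135/3.5)(13.95/1656.5).

-0.32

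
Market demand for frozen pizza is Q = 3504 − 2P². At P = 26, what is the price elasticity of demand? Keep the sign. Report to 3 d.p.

-1.257

At P = 26, Q = 2152.
dQ/dP = −4P = -104.
ε = (dQ/dP)(P/Q) = (-104)(26/2152).
|ε| > 1, so demand is elastic at this price.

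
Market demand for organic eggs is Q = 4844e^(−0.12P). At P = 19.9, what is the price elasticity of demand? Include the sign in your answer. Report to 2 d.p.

-2.39

At P = 19.9, Q = 444.743.
dQ/dP = −0.12·4844e^(−0.12P) = −0.12Q = -53.369.
ε = (dQ/dP)(P/Q) = (-53.369)(19.9/444.743).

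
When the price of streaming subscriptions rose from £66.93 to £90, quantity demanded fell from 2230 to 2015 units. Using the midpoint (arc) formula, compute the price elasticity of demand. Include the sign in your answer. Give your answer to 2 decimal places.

ΔQ = 2015 − 2230 = -215; ΔP = 90 − 66.93 = 23.07.
Midpoints: P̄ = 78.47, Q̄ = 2122.5.
ε = (ΔQ/ΔP)(P̄/Q̄) = (-215/23.07)(78.47/2122.5).

-0.34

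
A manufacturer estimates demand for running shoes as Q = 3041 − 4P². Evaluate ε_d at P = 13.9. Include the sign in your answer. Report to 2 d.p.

-0.68

At P = 13.9, Q = 2268.160.
dQ/dP = −8P = -111.200.
ε = (dQ/dP)(P/Q) = (-111.200)(13.9/2268.160).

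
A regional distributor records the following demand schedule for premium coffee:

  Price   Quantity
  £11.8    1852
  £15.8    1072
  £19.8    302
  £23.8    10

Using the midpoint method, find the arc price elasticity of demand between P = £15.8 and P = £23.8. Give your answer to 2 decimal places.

-4.86

At P = 15.8, Q = 1072; at P = 23.8, Q = 10.
ΔQ = -1062, ΔP = 8.0. Midpoints: P̄ = 19.80, Q̄ = 541.0.
ε = (ΔQ/ΔP)(P̄/Q̄) = (-1062/8.0)(19.80/541.0).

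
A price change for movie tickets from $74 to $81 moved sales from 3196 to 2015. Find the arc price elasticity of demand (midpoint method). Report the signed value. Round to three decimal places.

-5.018

ΔQ = 2015 − 3196 = -1181; ΔP = 81 − 74 = 7.
Midpoints: P̄ = 77.50, Q̄ = 2605.5.
ε = (ΔQ/ΔP)(P̄/Q̄) = (-1181/7)(77.50/2605.5).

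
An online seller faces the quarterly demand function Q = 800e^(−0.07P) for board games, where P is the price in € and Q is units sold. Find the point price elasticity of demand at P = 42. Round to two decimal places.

-2.94

At P = 42, Q = 42.293.
dQ/dP = −0.07·800e^(−0.07P) = −0.07Q = -2.960.
ε = (dQ/dP)(P/Q) = (-2.960)(42/42.293).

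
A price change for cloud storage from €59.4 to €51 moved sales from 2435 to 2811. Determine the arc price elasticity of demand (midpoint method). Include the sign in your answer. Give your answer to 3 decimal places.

-0.942

ΔQ = 2811 − 2435 = 376; ΔP = 51 − 59.4 = -8.4.
Midpoints: P̄ = 55.20, Q̄ = 2623.0.
ε = (ΔQ/ΔP)(P̄/Q̄) = (376/-8.4)(55.20/2623.0).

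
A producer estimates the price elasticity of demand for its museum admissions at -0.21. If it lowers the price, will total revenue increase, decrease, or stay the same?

|ε| = 0.21 < 1, so demand is inelastic. A price cut therefore reduces total revenue.

decrease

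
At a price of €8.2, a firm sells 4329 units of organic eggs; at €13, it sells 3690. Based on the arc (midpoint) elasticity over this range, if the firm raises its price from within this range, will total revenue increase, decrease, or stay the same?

Arc ε = (-639/4.8)(10.60/4009.5) ≈ -0.352.
|ε| = 0.35 < 1, so demand is inelastic. A price rise therefore raises total revenue.

increase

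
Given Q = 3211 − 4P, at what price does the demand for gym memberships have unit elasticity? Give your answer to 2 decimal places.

401.38

For linear demand Q = a − bP, ε = −bP/(a − bP). |ε| = 1 when bP = a − bP, i.e. P = a/(2b).
P = 3211/(2·4) = 3211/8 = 401.3750.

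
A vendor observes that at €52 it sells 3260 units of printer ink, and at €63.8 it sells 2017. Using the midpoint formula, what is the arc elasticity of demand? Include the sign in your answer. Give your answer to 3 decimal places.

ΔQ = 2017 − 3260 = -1243; ΔP = 63.8 − 52 = 11.8.
Midpoints: P̄ = 57.90, Q̄ = 2638.5.
ε = (ΔQ/ΔP)(P̄/Q̄) = (-1243/11.8)(57.90/2638.5).

-2.312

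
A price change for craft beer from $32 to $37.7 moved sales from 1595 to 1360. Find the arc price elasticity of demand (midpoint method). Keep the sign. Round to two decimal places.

ΔQ = 1360 − 1595 = -235; ΔP = 37.7 − 32 = 5.7.
Midpoints: P̄ = 34.85, Q̄ = 1477.5.
ε = (ΔQ/ΔP)(P̄/Q̄) = (-235/5.7)(34.85/1477.5).

-0.97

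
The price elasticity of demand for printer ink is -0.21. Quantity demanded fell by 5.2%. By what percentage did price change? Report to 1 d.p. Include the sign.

%ΔP ≈ %ΔQ / ε = (-5.2%)/(-0.21) = 24.76%.

24.8%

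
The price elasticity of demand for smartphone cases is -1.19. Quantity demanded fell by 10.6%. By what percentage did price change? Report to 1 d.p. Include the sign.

%ΔP ≈ %ΔQ / ε = (-10.6%)/(-1.19) = 8.91%.

8.9%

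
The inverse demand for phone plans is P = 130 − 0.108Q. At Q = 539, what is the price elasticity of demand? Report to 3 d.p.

At Q = 539, P = 130 − 0.108(539) = 71.79.
dP/dQ = −0.108, so dQ/dP = 1/(−0.108) = -9.259.
ε = (dQ/dP)(P/Q) = (-9.259)(71.79/539).

-1.233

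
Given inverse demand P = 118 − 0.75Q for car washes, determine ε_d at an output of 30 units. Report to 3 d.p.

At Q = 30, P = 118 − 0.75(30) = 95.50.
dP/dQ = −0.75, so dQ/dP = 1/(−0.75) = -1.333.
ε = (dQ/dP)(P/Q) = (-1.333)(95.50/30).

-4.244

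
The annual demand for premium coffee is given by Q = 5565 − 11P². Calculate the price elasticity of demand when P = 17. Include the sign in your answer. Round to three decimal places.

At P = 17, Q = 2386.
dQ/dP = −22P = -374.
ε = (dQ/dP)(P/Q) = (-374)(17/2386).

-2.665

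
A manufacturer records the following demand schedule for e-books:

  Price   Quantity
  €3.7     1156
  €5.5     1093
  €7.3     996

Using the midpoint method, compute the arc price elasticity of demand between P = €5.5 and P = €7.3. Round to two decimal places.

At P = 5.5, Q = 1093; at P = 7.3, Q = 996.
ΔQ = -97, ΔP = 1.8. Midpoints: P̄ = 6.40, Q̄ = 1044.5.
ε = (ΔQ/ΔP)(P̄/Q̄) = (-97/1.8)(6.40/1044.5).

-0.33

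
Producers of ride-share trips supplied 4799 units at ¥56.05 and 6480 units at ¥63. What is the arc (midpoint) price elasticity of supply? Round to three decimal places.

ΔQ = 6480 − 4799 = 1681; ΔP = 63 − 56.05 = 6.95.
Midpoints: P̄ = 59.52, Q̄ = 5639.5.
ε_s = (ΔQ/ΔP)(P̄/Q̄) = (1681/6.95)(59.52/5639.5).

2.553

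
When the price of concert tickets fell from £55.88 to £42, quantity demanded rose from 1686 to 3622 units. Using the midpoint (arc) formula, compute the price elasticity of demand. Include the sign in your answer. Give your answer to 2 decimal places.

ΔQ = 3622 − 1686 = 1936; ΔP = 42 − 55.88 = -13.88.
Midpoints: P̄ = 48.94, Q̄ = 2654.0.
ε = (ΔQ/ΔP)(P̄/Q̄) = (1936/-13.88)(48.94/2654.0).

-2.57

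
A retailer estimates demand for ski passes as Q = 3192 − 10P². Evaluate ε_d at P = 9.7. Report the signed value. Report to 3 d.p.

At P = 9.7, Q = 2251.100.
dQ/dP = −20P = -194.
ε = (dQ/dP)(P/Q) = (-194)(9.7/2251.100).
|ε| < 1, so demand is inelastic at this price.

-0.836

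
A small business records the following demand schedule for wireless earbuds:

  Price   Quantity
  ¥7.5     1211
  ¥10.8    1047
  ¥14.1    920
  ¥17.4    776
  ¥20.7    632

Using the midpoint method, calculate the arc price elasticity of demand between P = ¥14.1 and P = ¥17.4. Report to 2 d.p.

At P = 14.1, Q = 920; at P = 17.4, Q = 776.
ΔQ = -144, ΔP = 3.3. Midpoints: P̄ = 15.75, Q̄ = 848.0.
ε = (ΔQ/ΔP)(P̄/Q̄) = (-144/3.3)(15.75/848.0).

-0.81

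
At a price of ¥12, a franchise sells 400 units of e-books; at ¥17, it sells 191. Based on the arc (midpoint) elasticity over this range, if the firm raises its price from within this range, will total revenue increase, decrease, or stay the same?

Arc ε = (-209/5)(14.50/295.5) ≈ -2.051.
|ε| = 2.05 > 1, so demand is elastic. A price rise therefore reduces total revenue.

decrease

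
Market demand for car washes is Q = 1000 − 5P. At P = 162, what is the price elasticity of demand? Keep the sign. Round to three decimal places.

At P = 162, Q = 190.
dQ/dP = −5.
ε = (dQ/dP)(P/Q) = (-5)(162/190).

-4.263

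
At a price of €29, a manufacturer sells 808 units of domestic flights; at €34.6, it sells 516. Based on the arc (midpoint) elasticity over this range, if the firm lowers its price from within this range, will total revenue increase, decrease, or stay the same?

increase

Arc ε = (-292/5.6)(31.80/662.0) ≈ -2.505.
|ε| = 2.50 > 1, so demand is elastic. A price cut therefore raises total revenue.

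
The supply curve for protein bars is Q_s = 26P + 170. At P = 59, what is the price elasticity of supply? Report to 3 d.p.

0.900

At P = 59, Q_s = 1704.
dQ_s/dP = 26.
ε_s = (dQ_s/dP)(P/Q_s) = (26)(59/1704).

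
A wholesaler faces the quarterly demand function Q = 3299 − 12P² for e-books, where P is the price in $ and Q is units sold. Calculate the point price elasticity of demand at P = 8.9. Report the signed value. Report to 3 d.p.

-0.809

At P = 8.9, Q = 2348.480.
dQ/dP = −24P = -213.600.
ε = (dQ/dP)(P/Q) = (-213.600)(8.9/2348.480).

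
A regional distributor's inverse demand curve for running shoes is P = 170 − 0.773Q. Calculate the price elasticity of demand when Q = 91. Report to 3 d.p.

-1.417

At Q = 91, P = 170 − 0.773(91) = 99.66.
dP/dQ = −0.773, so dQ/dP = 1/(−0.773) = -1.294.
ε = (dQ/dP)(P/Q) = (-1.294)(99.66/91).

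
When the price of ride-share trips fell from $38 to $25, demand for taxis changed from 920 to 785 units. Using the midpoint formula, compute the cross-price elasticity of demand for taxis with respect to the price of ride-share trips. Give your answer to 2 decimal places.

0.38

ΔQ_x = 785 − 920 = -135; ΔP_y = 25 − 38 = -13.
Midpoints: P̄_y = 31.50, Q̄_x = 852.5.
ε_xy = (ΔQ_x/ΔP_y)(P̄_y/Q̄_x) = (-135/-13)(31.50/852.5).
ε_xy > 0, so the goods are substitutes.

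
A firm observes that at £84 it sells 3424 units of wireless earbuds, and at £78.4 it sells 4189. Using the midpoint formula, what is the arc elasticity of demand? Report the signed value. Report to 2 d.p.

-2.91

ΔQ = 4189 − 3424 = 765; ΔP = 78.4 − 84 = -5.6.
Midpoints: P̄ = 81.20, Q̄ = 3806.5.
ε = (ΔQ/ΔP)(P̄/Q̄) = (765/-5.6)(81.20/3806.5).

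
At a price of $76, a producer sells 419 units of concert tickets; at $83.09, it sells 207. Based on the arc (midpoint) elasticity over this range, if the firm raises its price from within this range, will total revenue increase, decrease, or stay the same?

Arc ε = (-212/7.09)(79.55/313.0) ≈ -7.599.
|ε| = 7.60 > 1, so demand is elastic. A price rise therefore reduces total revenue.

decrease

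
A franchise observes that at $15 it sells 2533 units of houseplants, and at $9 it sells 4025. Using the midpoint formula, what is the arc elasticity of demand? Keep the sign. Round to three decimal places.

-0.910

ΔQ = 4025 − 2533 = 1492; ΔP = 9 − 15 = -6.
Midpoints: P̄ = 12.00, Q̄ = 3279.0.
ε = (ΔQ/ΔP)(P̄/Q̄) = (1492/-6)(12.00/3279.0).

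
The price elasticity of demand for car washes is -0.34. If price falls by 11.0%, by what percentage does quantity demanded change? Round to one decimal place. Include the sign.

3.7%

%ΔQ ≈ ε × %ΔP = (-0.34)(-11.0%) = 3.74%.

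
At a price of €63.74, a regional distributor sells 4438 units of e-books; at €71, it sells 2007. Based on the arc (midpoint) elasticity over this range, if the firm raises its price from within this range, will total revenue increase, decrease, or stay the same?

decrease

Arc ε = (-2431/7.26)(67.37/3222.5) ≈ -7.000.
|ε| = 7.00 > 1, so demand is elastic. A price rise therefore reduces total revenue.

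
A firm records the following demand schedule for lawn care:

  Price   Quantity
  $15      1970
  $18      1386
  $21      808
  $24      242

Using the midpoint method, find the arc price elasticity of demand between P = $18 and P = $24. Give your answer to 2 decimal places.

-4.92

At P = 18, Q = 1386; at P = 24, Q = 242.
ΔQ = -1144, ΔP = 6. Midpoints: P̄ = 21.00, Q̄ = 814.0.
ε = (ΔQ/ΔP)(P̄/Q̄) = (-1144/6)(21.00/814.0).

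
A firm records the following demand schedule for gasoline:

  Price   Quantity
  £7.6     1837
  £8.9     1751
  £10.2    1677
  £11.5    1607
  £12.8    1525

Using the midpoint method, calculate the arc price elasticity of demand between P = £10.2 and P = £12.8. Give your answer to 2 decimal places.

-0.42

At P = 10.2, Q = 1677; at P = 12.8, Q = 1525.
ΔQ = -152, ΔP = 2.6. Midpoints: P̄ = 11.50, Q̄ = 1601.0.
ε = (ΔQ/ΔP)(P̄/Q̄) = (-152/2.6)(11.50/1601.0).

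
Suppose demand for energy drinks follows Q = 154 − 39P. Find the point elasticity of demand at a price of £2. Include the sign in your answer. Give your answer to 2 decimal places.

-1.03

At P = 2, Q = 76.
dQ/dP = −39.
ε = (dQ/dP)(P/Q) = (-39)(2/76).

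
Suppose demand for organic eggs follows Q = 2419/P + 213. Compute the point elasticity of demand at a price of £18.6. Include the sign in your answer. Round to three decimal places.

At P = 18.6, Q = 343.054.
dQ/dP = −2419/P² = -6.992.
ε = (dQ/dP)(P/Q) = (-6.992)(18.6/343.054).

-0.379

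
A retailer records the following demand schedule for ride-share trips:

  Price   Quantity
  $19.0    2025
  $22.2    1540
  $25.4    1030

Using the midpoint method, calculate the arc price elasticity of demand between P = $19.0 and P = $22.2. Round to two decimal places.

At P = 19.0, Q = 2025; at P = 22.2, Q = 1540.
ΔQ = -485, ΔP = 3.2. Midpoints: P̄ = 20.60, Q̄ = 1782.5.
ε = (ΔQ/ΔP)(P̄/Q̄) = (-485/3.2)(20.60/1782.5).

-1.75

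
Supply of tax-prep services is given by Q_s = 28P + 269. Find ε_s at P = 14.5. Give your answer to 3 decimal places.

At P = 14.5, Q_s = 675.
dQ_s/dP = 28.
ε_s = (dQ_s/dP)(P/Q_s) = (28)(14.5/675).

0.601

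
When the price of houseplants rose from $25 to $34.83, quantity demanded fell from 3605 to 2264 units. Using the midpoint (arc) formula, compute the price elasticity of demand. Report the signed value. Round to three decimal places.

ΔQ = 2264 − 3605 = -1341; ΔP = 34.83 − 25 = 9.83.
Midpoints: P̄ = 29.91, Q̄ = 2934.5.
ε = (ΔQ/ΔP)(P̄/Q̄) = (-1341/9.83)(29.91/2934.5).

-1.391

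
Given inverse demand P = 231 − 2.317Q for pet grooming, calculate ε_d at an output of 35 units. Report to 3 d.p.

At Q = 35, P = 231 − 2.317(35) = 149.91.
dP/dQ = −2.317, so dQ/dP = 1/(−2.317) = -0.432.
ε = (dQ/dP)(P/Q) = (-0.432)(149.91/35).

-1.849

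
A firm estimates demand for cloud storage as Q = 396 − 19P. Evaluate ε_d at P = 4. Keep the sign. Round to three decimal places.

-0.238

At P = 4, Q = 320.
dQ/dP = −19.
ε = (dQ/dP)(P/Q) = (-19)(4/320).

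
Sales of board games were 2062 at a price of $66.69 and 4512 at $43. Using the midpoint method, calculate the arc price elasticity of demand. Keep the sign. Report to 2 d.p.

ΔQ = 4512 − 2062 = 2450; ΔP = 43 − 66.69 = -23.69.
Midpoints: P̄ = 54.84, Q̄ = 3287.0.
ε = (ΔQ/ΔP)(P̄/Q̄) = (2450/-23.69)(54.84/3287.0).

-1.73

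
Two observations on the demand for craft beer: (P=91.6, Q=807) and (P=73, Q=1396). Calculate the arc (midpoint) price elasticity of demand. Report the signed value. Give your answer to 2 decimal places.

-2.37

ΔQ = 1396 − 807 = 589; ΔP = 73 − 91.6 = -18.6.
Midpoints: P̄ = 82.30, Q̄ = 1101.5.
ε = (ΔQ/ΔP)(P̄/Q̄) = (589/-18.6)(82.30/1101.5).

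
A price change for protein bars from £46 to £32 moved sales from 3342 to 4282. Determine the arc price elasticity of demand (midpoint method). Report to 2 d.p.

-0.69

ΔQ = 4282 − 3342 = 940; ΔP = 32 − 46 = -14.
Midpoints: P̄ = 39.00, Q̄ = 3812.0.
ε = (ΔQ/ΔP)(P̄/Q̄) = (940/-14)(39.00/3812.0).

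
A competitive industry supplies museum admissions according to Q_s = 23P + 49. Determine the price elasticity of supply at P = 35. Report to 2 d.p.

At P = 35, Q_s = 854.
dQ_s/dP = 23.
ε_s = (dQ_s/dP)(P/Q_s) = (23)(35/854).

0.94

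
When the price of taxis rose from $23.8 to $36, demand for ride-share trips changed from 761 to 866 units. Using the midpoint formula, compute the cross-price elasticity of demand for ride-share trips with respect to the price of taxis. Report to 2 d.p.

0.32

ΔQ_x = 866 − 761 = 105; ΔP_y = 36 − 23.8 = 12.2.
Midpoints: P̄_y = 29.90, Q̄_x = 813.5.
ε_xy = (ΔQ_x/ΔP_y)(P̄_y/Q̄_x) = (105/12.2)(29.90/813.5).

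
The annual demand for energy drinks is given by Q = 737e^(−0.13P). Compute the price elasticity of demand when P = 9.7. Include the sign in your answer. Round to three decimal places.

-1.261

At P = 9.7, Q = 208.844.
dQ/dP = −0.13·737e^(−0.13P) = −0.13Q = -27.150.
ε = (dQ/dP)(P/Q) = (-27.150)(9.7/208.844).
|ε| > 1, so demand is elastic at this price.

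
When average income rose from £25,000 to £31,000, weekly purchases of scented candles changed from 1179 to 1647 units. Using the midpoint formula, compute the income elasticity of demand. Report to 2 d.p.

1.55

ΔQ = 468, ΔI = 6000. Midpoints: Ī = 28,000, Q̄ = 1413.0.
ε_I = (ΔQ/ΔI)(Ī/Q̄) = (468/6000)(28000/1413.0).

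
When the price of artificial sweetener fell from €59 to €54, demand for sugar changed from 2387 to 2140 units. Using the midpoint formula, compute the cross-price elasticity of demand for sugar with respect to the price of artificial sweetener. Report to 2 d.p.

ΔQ_x = 2140 − 2387 = -247; ΔP_y = 54 − 59 = -5.
Midpoints: P̄_y = 56.50, Q̄_x = 2263.5.
ε_xy = (ΔQ_x/ΔP_y)(P̄_y/Q̄_x) = (-247/-5)(56.50/2263.5).

1.23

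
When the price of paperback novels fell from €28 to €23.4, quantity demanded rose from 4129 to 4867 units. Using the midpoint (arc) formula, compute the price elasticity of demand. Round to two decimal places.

-0.92

ΔQ = 4867 − 4129 = 738; ΔP = 23.4 − 28 = -4.6.
Midpoints: P̄ = 25.70, Q̄ = 4498.0.
ε = (ΔQ/ΔP)(P̄/Q̄) = (738/-4.6)(25.70/4498.0).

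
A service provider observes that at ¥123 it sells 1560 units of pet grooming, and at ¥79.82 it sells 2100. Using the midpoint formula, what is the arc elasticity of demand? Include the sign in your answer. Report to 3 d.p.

-0.693

ΔQ = 2100 − 1560 = 540; ΔP = 79.82 − 123 = -43.18.
Midpoints: P̄ = 101.41, Q̄ = 1830.0.
ε = (ΔQ/ΔP)(P̄/Q̄) = (540/-43.18)(101.41/1830.0).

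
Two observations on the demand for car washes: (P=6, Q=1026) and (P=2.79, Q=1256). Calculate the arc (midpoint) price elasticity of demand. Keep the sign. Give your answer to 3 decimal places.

ΔQ = 1256 − 1026 = 230; ΔP = 2.79 − 6 = -3.21.
Midpoints: P̄ = 4.39, Q̄ = 1141.0.
ε = (ΔQ/ΔP)(P̄/Q̄) = (230/-3.21)(4.39/1141.0).

-0.276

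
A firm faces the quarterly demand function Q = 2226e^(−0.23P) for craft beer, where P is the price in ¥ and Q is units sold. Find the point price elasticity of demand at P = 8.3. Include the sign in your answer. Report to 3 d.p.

-1.909

At P = 8.3, Q = 329.957.
dQ/dP = −0.23·2226e^(−0.23P) = −0.23Q = -75.890.
ε = (dQ/dP)(P/Q) = (-75.890)(8.3/329.957).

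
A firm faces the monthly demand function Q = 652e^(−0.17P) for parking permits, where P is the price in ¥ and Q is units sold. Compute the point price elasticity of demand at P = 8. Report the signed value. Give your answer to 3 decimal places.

At P = 8, Q = 167.343.
dQ/dP = −0.17·652e^(−0.17P) = −0.17Q = -28.448.
ε = (dQ/dP)(P/Q) = (-28.448)(8/167.343).
|ε| > 1, so demand is elastic at this price.

-1.360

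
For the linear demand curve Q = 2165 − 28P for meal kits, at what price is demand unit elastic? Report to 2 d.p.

For linear demand Q = a − bP, ε = −bP/(a − bP). |ε| = 1 when bP = a − bP, i.e. P = a/(2b).
P = 2165/(2·28) = 2165/56 = 38.6607.

38.66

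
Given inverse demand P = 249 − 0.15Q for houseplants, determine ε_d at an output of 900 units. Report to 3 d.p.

-0.844

At Q = 900, P = 249 − 0.15(900) = 114.00.
dP/dQ = −0.15, so dQ/dP = 1/(−0.15) = -6.667.
ε = (dQ/dP)(P/Q) = (-6.667)(114.00/900).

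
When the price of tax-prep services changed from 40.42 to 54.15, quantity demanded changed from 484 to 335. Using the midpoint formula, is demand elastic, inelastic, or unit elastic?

Arc ε ≈ -1.253.
|ε| = 1.25 > 1.

elastic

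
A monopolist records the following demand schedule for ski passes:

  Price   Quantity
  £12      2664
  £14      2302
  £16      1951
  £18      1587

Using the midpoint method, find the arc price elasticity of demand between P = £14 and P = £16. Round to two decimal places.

At P = 14, Q = 2302; at P = 16, Q = 1951.
ΔQ = -351, ΔP = 2. Midpoints: P̄ = 15.00, Q̄ = 2126.5.
ε = (ΔQ/ΔP)(P̄/Q̄) = (-351/2)(15.00/2126.5).

-1.24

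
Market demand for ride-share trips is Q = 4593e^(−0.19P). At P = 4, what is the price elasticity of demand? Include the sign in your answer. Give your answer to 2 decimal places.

-0.76

At P = 4, Q = 2147.992.
dQ/dP = −0.19·4593e^(−0.19P) = −0.19Q = -408.118.
ε = (dQ/dP)(P/Q) = (-408.118)(4/2147.992).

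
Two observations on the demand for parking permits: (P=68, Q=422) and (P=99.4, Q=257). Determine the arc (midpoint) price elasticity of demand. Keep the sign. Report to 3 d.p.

-1.296

ΔQ = 257 − 422 = -165; ΔP = 99.4 − 68 = 31.4.
Midpoints: P̄ = 83.70, Q̄ = 339.5.
ε = (ΔQ/ΔP)(P̄/Q̄) = (-165/31.4)(83.70/339.5).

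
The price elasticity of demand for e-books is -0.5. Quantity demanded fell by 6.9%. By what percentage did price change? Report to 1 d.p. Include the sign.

%ΔP ≈ %ΔQ / ε = (-6.9%)/(-0.5) = 13.80%.

13.8%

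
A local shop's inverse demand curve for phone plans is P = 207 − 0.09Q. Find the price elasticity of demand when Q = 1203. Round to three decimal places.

At Q = 1203, P = 207 − 0.09(1203) = 98.73.
dP/dQ = −0.09, so dQ/dP = 1/(−0.09) = -11.111.
ε = (dQ/dP)(P/Q) = (-11.111)(98.73/1203).

-0.912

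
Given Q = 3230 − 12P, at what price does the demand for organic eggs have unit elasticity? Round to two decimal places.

For linear demand Q = a − bP, ε = −bP/(a − bP). |ε| = 1 when bP = a − bP, i.e. P = a/(2b).
P = 3230/(2·12) = 3230/24 = 134.5833.

134.58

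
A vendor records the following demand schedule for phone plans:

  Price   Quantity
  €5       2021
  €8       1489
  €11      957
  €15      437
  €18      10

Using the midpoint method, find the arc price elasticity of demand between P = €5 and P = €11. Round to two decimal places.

-0.95

At P = 5, Q = 2021; at P = 11, Q = 957.
ΔQ = -1064, ΔP = 6. Midpoints: P̄ = 8.00, Q̄ = 1489.0.
ε = (ΔQ/ΔP)(P̄/Q̄) = (-1064/6)(8.00/1489.0).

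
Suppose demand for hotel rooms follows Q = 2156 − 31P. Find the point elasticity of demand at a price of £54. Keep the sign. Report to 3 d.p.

At P = 54, Q = 482.
dQ/dP = −31.
ε = (dQ/dP)(P/Q) = (-31)(54/482).

-3.473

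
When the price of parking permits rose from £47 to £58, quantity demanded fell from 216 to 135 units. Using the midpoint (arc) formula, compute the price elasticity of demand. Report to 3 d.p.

-2.203

ΔQ = 135 − 216 = -81; ΔP = 58 − 47 = 11.
Midpoints: P̄ = 52.50, Q̄ = 175.5.
ε = (ΔQ/ΔP)(P̄/Q̄) = (-81/11)(52.50/175.5).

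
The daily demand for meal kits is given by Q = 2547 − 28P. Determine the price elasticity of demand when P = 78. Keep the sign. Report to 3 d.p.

At P = 78, Q = 363.
dQ/dP = −28.
ε = (dQ/dP)(P/Q) = (-28)(78/363).

-6.017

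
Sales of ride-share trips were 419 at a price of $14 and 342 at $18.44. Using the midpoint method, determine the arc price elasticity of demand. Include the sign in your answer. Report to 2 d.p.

ΔQ = 342 − 419 = -77; ΔP = 18.44 − 14 = 4.44.
Midpoints: P̄ = 16.22, Q̄ = 380.5.
ε = (ΔQ/ΔP)(P̄/Q̄) = (-77/4.44)(16.22/380.5).

-0.74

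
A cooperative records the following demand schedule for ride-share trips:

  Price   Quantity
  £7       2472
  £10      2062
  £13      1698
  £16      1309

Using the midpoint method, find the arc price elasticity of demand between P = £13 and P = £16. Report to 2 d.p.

-1.25

At P = 13, Q = 1698; at P = 16, Q = 1309.
ΔQ = -389, ΔP = 3. Midpoints: P̄ = 14.50, Q̄ = 1503.5.
ε = (ΔQ/ΔP)(P̄/Q̄) = (-389/3)(14.50/1503.5).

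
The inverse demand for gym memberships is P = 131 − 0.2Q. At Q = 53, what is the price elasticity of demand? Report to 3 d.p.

At Q = 53, P = 131 − 0.2(53) = 120.40.
dP/dQ = −0.2, so dQ/dP = 1/(−0.2) = -5.000.
ε = (dQ/dP)(P/Q) = (-5.000)(120.40/53).

-11.358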